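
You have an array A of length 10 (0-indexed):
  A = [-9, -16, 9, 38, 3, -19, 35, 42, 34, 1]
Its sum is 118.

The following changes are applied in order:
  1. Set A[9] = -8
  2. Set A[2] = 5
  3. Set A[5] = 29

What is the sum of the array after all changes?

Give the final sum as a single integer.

Answer: 153

Derivation:
Initial sum: 118
Change 1: A[9] 1 -> -8, delta = -9, sum = 109
Change 2: A[2] 9 -> 5, delta = -4, sum = 105
Change 3: A[5] -19 -> 29, delta = 48, sum = 153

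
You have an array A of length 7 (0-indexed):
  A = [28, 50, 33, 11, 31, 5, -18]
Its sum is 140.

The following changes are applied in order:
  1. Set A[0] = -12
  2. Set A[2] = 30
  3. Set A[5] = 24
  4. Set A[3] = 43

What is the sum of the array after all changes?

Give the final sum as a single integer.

Initial sum: 140
Change 1: A[0] 28 -> -12, delta = -40, sum = 100
Change 2: A[2] 33 -> 30, delta = -3, sum = 97
Change 3: A[5] 5 -> 24, delta = 19, sum = 116
Change 4: A[3] 11 -> 43, delta = 32, sum = 148

Answer: 148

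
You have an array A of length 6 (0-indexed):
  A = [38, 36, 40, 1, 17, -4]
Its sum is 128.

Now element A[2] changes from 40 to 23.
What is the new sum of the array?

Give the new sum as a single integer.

Answer: 111

Derivation:
Old value at index 2: 40
New value at index 2: 23
Delta = 23 - 40 = -17
New sum = old_sum + delta = 128 + (-17) = 111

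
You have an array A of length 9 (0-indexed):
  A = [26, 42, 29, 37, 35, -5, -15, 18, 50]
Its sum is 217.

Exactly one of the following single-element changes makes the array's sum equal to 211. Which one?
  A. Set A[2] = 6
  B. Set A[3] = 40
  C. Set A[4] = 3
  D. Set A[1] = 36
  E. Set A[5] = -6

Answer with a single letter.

Option A: A[2] 29->6, delta=-23, new_sum=217+(-23)=194
Option B: A[3] 37->40, delta=3, new_sum=217+(3)=220
Option C: A[4] 35->3, delta=-32, new_sum=217+(-32)=185
Option D: A[1] 42->36, delta=-6, new_sum=217+(-6)=211 <-- matches target
Option E: A[5] -5->-6, delta=-1, new_sum=217+(-1)=216

Answer: D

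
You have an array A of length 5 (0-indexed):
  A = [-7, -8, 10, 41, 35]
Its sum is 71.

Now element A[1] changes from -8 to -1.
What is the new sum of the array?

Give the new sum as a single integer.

Answer: 78

Derivation:
Old value at index 1: -8
New value at index 1: -1
Delta = -1 - -8 = 7
New sum = old_sum + delta = 71 + (7) = 78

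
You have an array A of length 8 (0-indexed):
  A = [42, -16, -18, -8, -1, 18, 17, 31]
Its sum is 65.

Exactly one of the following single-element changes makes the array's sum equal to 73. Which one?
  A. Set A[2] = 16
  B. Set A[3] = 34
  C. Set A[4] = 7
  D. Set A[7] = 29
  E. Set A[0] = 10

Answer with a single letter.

Option A: A[2] -18->16, delta=34, new_sum=65+(34)=99
Option B: A[3] -8->34, delta=42, new_sum=65+(42)=107
Option C: A[4] -1->7, delta=8, new_sum=65+(8)=73 <-- matches target
Option D: A[7] 31->29, delta=-2, new_sum=65+(-2)=63
Option E: A[0] 42->10, delta=-32, new_sum=65+(-32)=33

Answer: C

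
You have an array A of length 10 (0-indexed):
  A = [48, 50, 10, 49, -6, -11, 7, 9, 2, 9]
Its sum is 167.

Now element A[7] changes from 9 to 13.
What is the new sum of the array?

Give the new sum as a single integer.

Answer: 171

Derivation:
Old value at index 7: 9
New value at index 7: 13
Delta = 13 - 9 = 4
New sum = old_sum + delta = 167 + (4) = 171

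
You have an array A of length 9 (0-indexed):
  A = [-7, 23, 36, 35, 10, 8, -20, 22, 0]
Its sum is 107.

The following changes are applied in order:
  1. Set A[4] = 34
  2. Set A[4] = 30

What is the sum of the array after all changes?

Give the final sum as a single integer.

Initial sum: 107
Change 1: A[4] 10 -> 34, delta = 24, sum = 131
Change 2: A[4] 34 -> 30, delta = -4, sum = 127

Answer: 127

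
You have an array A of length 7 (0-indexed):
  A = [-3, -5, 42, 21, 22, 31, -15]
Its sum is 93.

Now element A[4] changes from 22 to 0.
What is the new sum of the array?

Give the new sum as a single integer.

Old value at index 4: 22
New value at index 4: 0
Delta = 0 - 22 = -22
New sum = old_sum + delta = 93 + (-22) = 71

Answer: 71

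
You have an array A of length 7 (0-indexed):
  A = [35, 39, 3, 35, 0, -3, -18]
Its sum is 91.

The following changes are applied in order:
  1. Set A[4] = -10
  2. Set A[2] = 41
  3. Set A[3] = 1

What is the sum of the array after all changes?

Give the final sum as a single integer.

Answer: 85

Derivation:
Initial sum: 91
Change 1: A[4] 0 -> -10, delta = -10, sum = 81
Change 2: A[2] 3 -> 41, delta = 38, sum = 119
Change 3: A[3] 35 -> 1, delta = -34, sum = 85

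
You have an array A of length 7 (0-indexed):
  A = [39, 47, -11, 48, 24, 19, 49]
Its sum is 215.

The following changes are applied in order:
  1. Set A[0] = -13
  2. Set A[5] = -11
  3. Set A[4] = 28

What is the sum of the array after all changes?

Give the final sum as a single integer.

Answer: 137

Derivation:
Initial sum: 215
Change 1: A[0] 39 -> -13, delta = -52, sum = 163
Change 2: A[5] 19 -> -11, delta = -30, sum = 133
Change 3: A[4] 24 -> 28, delta = 4, sum = 137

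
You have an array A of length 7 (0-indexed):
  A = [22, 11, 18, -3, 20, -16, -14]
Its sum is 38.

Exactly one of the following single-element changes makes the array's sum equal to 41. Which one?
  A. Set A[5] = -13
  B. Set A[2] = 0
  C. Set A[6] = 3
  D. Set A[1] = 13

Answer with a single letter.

Answer: A

Derivation:
Option A: A[5] -16->-13, delta=3, new_sum=38+(3)=41 <-- matches target
Option B: A[2] 18->0, delta=-18, new_sum=38+(-18)=20
Option C: A[6] -14->3, delta=17, new_sum=38+(17)=55
Option D: A[1] 11->13, delta=2, new_sum=38+(2)=40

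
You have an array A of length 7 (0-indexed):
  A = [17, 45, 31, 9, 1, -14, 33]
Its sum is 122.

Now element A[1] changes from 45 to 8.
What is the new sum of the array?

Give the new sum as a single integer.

Answer: 85

Derivation:
Old value at index 1: 45
New value at index 1: 8
Delta = 8 - 45 = -37
New sum = old_sum + delta = 122 + (-37) = 85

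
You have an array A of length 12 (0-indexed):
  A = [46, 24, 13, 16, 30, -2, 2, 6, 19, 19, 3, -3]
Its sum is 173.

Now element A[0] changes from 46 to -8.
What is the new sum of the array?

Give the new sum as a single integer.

Old value at index 0: 46
New value at index 0: -8
Delta = -8 - 46 = -54
New sum = old_sum + delta = 173 + (-54) = 119

Answer: 119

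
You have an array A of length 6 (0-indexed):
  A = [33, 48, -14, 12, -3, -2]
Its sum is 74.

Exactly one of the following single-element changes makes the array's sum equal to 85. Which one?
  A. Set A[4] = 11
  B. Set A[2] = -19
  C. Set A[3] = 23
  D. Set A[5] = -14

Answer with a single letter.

Answer: C

Derivation:
Option A: A[4] -3->11, delta=14, new_sum=74+(14)=88
Option B: A[2] -14->-19, delta=-5, new_sum=74+(-5)=69
Option C: A[3] 12->23, delta=11, new_sum=74+(11)=85 <-- matches target
Option D: A[5] -2->-14, delta=-12, new_sum=74+(-12)=62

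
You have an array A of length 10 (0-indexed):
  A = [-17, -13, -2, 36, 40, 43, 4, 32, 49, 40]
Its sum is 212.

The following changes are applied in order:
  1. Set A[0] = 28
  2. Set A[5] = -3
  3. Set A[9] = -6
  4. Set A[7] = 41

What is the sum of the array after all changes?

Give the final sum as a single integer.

Answer: 174

Derivation:
Initial sum: 212
Change 1: A[0] -17 -> 28, delta = 45, sum = 257
Change 2: A[5] 43 -> -3, delta = -46, sum = 211
Change 3: A[9] 40 -> -6, delta = -46, sum = 165
Change 4: A[7] 32 -> 41, delta = 9, sum = 174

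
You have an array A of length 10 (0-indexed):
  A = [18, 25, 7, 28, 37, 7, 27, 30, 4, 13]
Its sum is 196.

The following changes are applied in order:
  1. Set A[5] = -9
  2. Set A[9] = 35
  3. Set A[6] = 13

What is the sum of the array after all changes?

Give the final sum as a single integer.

Answer: 188

Derivation:
Initial sum: 196
Change 1: A[5] 7 -> -9, delta = -16, sum = 180
Change 2: A[9] 13 -> 35, delta = 22, sum = 202
Change 3: A[6] 27 -> 13, delta = -14, sum = 188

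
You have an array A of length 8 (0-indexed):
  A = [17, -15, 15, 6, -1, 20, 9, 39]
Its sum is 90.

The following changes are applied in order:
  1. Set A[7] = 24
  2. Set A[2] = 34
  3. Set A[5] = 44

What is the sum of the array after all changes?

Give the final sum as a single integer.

Answer: 118

Derivation:
Initial sum: 90
Change 1: A[7] 39 -> 24, delta = -15, sum = 75
Change 2: A[2] 15 -> 34, delta = 19, sum = 94
Change 3: A[5] 20 -> 44, delta = 24, sum = 118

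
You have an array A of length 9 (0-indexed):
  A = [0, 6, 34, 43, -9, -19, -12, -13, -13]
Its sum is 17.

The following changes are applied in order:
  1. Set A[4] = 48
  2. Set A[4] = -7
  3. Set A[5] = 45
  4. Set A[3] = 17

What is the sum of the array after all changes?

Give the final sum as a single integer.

Initial sum: 17
Change 1: A[4] -9 -> 48, delta = 57, sum = 74
Change 2: A[4] 48 -> -7, delta = -55, sum = 19
Change 3: A[5] -19 -> 45, delta = 64, sum = 83
Change 4: A[3] 43 -> 17, delta = -26, sum = 57

Answer: 57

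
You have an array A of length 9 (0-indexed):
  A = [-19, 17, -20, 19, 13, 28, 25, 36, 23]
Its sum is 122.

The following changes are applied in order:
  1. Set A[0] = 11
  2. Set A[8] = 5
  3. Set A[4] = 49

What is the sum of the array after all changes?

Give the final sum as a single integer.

Initial sum: 122
Change 1: A[0] -19 -> 11, delta = 30, sum = 152
Change 2: A[8] 23 -> 5, delta = -18, sum = 134
Change 3: A[4] 13 -> 49, delta = 36, sum = 170

Answer: 170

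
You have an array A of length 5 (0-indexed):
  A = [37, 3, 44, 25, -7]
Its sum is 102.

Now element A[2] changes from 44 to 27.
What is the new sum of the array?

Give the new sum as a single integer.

Answer: 85

Derivation:
Old value at index 2: 44
New value at index 2: 27
Delta = 27 - 44 = -17
New sum = old_sum + delta = 102 + (-17) = 85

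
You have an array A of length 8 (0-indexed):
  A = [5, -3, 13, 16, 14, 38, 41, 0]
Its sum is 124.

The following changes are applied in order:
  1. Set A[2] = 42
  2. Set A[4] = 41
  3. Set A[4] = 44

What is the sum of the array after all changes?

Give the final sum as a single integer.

Initial sum: 124
Change 1: A[2] 13 -> 42, delta = 29, sum = 153
Change 2: A[4] 14 -> 41, delta = 27, sum = 180
Change 3: A[4] 41 -> 44, delta = 3, sum = 183

Answer: 183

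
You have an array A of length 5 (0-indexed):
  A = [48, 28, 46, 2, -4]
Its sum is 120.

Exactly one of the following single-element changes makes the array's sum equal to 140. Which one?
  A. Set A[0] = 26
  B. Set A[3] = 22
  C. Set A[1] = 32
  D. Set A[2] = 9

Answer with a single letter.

Answer: B

Derivation:
Option A: A[0] 48->26, delta=-22, new_sum=120+(-22)=98
Option B: A[3] 2->22, delta=20, new_sum=120+(20)=140 <-- matches target
Option C: A[1] 28->32, delta=4, new_sum=120+(4)=124
Option D: A[2] 46->9, delta=-37, new_sum=120+(-37)=83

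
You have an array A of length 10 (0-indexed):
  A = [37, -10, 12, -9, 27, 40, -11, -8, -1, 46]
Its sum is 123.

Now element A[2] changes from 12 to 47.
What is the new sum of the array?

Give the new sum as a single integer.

Answer: 158

Derivation:
Old value at index 2: 12
New value at index 2: 47
Delta = 47 - 12 = 35
New sum = old_sum + delta = 123 + (35) = 158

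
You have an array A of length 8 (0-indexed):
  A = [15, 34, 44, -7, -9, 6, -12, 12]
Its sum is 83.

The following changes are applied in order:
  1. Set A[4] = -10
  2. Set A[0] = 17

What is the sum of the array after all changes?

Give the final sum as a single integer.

Initial sum: 83
Change 1: A[4] -9 -> -10, delta = -1, sum = 82
Change 2: A[0] 15 -> 17, delta = 2, sum = 84

Answer: 84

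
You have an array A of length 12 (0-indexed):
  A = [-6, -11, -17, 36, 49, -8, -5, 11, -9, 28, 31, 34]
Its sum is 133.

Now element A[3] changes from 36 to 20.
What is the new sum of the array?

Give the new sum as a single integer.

Answer: 117

Derivation:
Old value at index 3: 36
New value at index 3: 20
Delta = 20 - 36 = -16
New sum = old_sum + delta = 133 + (-16) = 117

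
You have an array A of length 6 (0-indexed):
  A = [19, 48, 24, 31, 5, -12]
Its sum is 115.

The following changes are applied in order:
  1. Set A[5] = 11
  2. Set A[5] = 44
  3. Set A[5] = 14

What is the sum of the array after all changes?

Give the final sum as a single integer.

Initial sum: 115
Change 1: A[5] -12 -> 11, delta = 23, sum = 138
Change 2: A[5] 11 -> 44, delta = 33, sum = 171
Change 3: A[5] 44 -> 14, delta = -30, sum = 141

Answer: 141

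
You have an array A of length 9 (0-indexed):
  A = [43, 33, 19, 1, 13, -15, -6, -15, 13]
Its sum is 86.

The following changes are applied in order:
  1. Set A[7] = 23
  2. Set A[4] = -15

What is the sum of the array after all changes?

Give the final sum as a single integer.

Answer: 96

Derivation:
Initial sum: 86
Change 1: A[7] -15 -> 23, delta = 38, sum = 124
Change 2: A[4] 13 -> -15, delta = -28, sum = 96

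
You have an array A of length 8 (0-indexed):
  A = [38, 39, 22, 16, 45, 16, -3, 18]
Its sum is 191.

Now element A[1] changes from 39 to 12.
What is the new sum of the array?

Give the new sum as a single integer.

Answer: 164

Derivation:
Old value at index 1: 39
New value at index 1: 12
Delta = 12 - 39 = -27
New sum = old_sum + delta = 191 + (-27) = 164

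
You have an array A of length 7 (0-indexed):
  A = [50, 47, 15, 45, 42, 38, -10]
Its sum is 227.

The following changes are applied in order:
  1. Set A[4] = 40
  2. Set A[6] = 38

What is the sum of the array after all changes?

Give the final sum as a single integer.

Answer: 273

Derivation:
Initial sum: 227
Change 1: A[4] 42 -> 40, delta = -2, sum = 225
Change 2: A[6] -10 -> 38, delta = 48, sum = 273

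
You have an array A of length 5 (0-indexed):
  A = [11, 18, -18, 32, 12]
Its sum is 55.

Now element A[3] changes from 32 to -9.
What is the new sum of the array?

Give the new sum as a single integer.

Old value at index 3: 32
New value at index 3: -9
Delta = -9 - 32 = -41
New sum = old_sum + delta = 55 + (-41) = 14

Answer: 14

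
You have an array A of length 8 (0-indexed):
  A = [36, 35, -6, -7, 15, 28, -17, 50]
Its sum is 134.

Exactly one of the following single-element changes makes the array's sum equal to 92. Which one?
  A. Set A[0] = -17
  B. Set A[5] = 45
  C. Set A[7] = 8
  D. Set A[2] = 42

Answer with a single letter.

Answer: C

Derivation:
Option A: A[0] 36->-17, delta=-53, new_sum=134+(-53)=81
Option B: A[5] 28->45, delta=17, new_sum=134+(17)=151
Option C: A[7] 50->8, delta=-42, new_sum=134+(-42)=92 <-- matches target
Option D: A[2] -6->42, delta=48, new_sum=134+(48)=182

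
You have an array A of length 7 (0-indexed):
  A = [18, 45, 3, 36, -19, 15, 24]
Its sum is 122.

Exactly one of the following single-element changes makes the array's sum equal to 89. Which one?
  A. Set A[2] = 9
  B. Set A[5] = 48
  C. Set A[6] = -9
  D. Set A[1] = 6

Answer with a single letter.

Option A: A[2] 3->9, delta=6, new_sum=122+(6)=128
Option B: A[5] 15->48, delta=33, new_sum=122+(33)=155
Option C: A[6] 24->-9, delta=-33, new_sum=122+(-33)=89 <-- matches target
Option D: A[1] 45->6, delta=-39, new_sum=122+(-39)=83

Answer: C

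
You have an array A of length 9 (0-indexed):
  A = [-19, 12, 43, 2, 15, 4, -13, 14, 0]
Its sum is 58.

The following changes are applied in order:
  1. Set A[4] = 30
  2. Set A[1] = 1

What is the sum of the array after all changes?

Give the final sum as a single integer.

Answer: 62

Derivation:
Initial sum: 58
Change 1: A[4] 15 -> 30, delta = 15, sum = 73
Change 2: A[1] 12 -> 1, delta = -11, sum = 62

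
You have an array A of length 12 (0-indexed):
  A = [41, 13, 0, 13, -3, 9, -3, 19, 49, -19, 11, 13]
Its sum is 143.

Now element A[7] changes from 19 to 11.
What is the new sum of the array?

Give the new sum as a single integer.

Old value at index 7: 19
New value at index 7: 11
Delta = 11 - 19 = -8
New sum = old_sum + delta = 143 + (-8) = 135

Answer: 135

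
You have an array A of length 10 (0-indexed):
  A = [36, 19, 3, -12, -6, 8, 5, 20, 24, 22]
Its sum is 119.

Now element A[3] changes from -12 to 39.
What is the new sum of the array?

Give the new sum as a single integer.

Answer: 170

Derivation:
Old value at index 3: -12
New value at index 3: 39
Delta = 39 - -12 = 51
New sum = old_sum + delta = 119 + (51) = 170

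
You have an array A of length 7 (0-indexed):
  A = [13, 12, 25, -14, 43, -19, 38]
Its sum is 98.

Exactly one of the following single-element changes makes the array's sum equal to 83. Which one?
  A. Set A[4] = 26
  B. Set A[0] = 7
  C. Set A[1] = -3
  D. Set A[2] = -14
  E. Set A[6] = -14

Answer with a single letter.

Answer: C

Derivation:
Option A: A[4] 43->26, delta=-17, new_sum=98+(-17)=81
Option B: A[0] 13->7, delta=-6, new_sum=98+(-6)=92
Option C: A[1] 12->-3, delta=-15, new_sum=98+(-15)=83 <-- matches target
Option D: A[2] 25->-14, delta=-39, new_sum=98+(-39)=59
Option E: A[6] 38->-14, delta=-52, new_sum=98+(-52)=46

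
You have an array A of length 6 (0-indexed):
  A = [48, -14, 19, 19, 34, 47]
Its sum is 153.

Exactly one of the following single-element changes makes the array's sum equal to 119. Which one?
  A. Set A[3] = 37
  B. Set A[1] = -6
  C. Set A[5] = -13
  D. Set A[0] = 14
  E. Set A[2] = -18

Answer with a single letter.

Answer: D

Derivation:
Option A: A[3] 19->37, delta=18, new_sum=153+(18)=171
Option B: A[1] -14->-6, delta=8, new_sum=153+(8)=161
Option C: A[5] 47->-13, delta=-60, new_sum=153+(-60)=93
Option D: A[0] 48->14, delta=-34, new_sum=153+(-34)=119 <-- matches target
Option E: A[2] 19->-18, delta=-37, new_sum=153+(-37)=116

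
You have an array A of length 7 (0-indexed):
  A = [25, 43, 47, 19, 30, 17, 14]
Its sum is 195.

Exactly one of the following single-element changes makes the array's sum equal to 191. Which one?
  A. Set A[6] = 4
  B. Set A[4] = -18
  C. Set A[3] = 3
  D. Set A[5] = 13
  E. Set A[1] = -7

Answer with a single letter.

Answer: D

Derivation:
Option A: A[6] 14->4, delta=-10, new_sum=195+(-10)=185
Option B: A[4] 30->-18, delta=-48, new_sum=195+(-48)=147
Option C: A[3] 19->3, delta=-16, new_sum=195+(-16)=179
Option D: A[5] 17->13, delta=-4, new_sum=195+(-4)=191 <-- matches target
Option E: A[1] 43->-7, delta=-50, new_sum=195+(-50)=145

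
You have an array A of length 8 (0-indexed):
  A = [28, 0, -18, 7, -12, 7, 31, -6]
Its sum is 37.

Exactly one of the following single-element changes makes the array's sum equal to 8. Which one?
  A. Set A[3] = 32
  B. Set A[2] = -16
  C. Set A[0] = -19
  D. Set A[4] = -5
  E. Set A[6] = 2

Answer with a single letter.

Option A: A[3] 7->32, delta=25, new_sum=37+(25)=62
Option B: A[2] -18->-16, delta=2, new_sum=37+(2)=39
Option C: A[0] 28->-19, delta=-47, new_sum=37+(-47)=-10
Option D: A[4] -12->-5, delta=7, new_sum=37+(7)=44
Option E: A[6] 31->2, delta=-29, new_sum=37+(-29)=8 <-- matches target

Answer: E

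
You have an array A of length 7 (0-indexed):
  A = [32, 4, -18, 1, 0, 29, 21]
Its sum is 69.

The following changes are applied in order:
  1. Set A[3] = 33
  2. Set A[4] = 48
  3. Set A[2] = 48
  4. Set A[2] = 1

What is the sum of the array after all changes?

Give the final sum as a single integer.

Answer: 168

Derivation:
Initial sum: 69
Change 1: A[3] 1 -> 33, delta = 32, sum = 101
Change 2: A[4] 0 -> 48, delta = 48, sum = 149
Change 3: A[2] -18 -> 48, delta = 66, sum = 215
Change 4: A[2] 48 -> 1, delta = -47, sum = 168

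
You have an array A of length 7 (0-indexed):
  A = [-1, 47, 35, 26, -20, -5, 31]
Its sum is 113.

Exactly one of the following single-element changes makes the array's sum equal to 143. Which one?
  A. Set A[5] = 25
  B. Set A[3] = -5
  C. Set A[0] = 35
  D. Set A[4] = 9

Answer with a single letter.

Answer: A

Derivation:
Option A: A[5] -5->25, delta=30, new_sum=113+(30)=143 <-- matches target
Option B: A[3] 26->-5, delta=-31, new_sum=113+(-31)=82
Option C: A[0] -1->35, delta=36, new_sum=113+(36)=149
Option D: A[4] -20->9, delta=29, new_sum=113+(29)=142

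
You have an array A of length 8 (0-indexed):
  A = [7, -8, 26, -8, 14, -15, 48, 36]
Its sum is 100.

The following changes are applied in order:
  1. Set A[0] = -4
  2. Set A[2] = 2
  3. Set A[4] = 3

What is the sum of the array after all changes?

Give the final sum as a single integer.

Initial sum: 100
Change 1: A[0] 7 -> -4, delta = -11, sum = 89
Change 2: A[2] 26 -> 2, delta = -24, sum = 65
Change 3: A[4] 14 -> 3, delta = -11, sum = 54

Answer: 54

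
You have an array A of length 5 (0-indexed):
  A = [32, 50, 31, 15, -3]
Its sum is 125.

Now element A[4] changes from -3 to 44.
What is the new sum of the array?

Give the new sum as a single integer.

Old value at index 4: -3
New value at index 4: 44
Delta = 44 - -3 = 47
New sum = old_sum + delta = 125 + (47) = 172

Answer: 172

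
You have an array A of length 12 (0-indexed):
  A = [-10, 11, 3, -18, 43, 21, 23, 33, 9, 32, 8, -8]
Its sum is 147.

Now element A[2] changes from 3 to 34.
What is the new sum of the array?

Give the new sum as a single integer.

Old value at index 2: 3
New value at index 2: 34
Delta = 34 - 3 = 31
New sum = old_sum + delta = 147 + (31) = 178

Answer: 178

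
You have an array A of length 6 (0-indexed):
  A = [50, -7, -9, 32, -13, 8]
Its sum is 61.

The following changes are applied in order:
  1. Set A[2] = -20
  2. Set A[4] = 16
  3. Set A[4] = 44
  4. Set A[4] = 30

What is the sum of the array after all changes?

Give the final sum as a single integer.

Initial sum: 61
Change 1: A[2] -9 -> -20, delta = -11, sum = 50
Change 2: A[4] -13 -> 16, delta = 29, sum = 79
Change 3: A[4] 16 -> 44, delta = 28, sum = 107
Change 4: A[4] 44 -> 30, delta = -14, sum = 93

Answer: 93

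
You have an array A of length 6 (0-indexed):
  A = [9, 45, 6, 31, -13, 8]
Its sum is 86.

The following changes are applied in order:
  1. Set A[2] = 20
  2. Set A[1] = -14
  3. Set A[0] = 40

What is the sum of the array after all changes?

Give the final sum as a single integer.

Answer: 72

Derivation:
Initial sum: 86
Change 1: A[2] 6 -> 20, delta = 14, sum = 100
Change 2: A[1] 45 -> -14, delta = -59, sum = 41
Change 3: A[0] 9 -> 40, delta = 31, sum = 72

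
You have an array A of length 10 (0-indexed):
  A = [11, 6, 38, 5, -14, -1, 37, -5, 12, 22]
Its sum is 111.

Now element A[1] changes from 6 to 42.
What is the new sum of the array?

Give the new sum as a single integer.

Old value at index 1: 6
New value at index 1: 42
Delta = 42 - 6 = 36
New sum = old_sum + delta = 111 + (36) = 147

Answer: 147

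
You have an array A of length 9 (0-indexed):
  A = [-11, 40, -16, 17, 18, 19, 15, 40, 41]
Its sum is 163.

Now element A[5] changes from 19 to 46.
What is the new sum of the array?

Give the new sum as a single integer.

Old value at index 5: 19
New value at index 5: 46
Delta = 46 - 19 = 27
New sum = old_sum + delta = 163 + (27) = 190

Answer: 190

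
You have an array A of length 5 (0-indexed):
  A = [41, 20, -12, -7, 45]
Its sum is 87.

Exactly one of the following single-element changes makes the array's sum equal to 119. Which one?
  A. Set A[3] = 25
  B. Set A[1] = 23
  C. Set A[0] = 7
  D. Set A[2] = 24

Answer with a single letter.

Answer: A

Derivation:
Option A: A[3] -7->25, delta=32, new_sum=87+(32)=119 <-- matches target
Option B: A[1] 20->23, delta=3, new_sum=87+(3)=90
Option C: A[0] 41->7, delta=-34, new_sum=87+(-34)=53
Option D: A[2] -12->24, delta=36, new_sum=87+(36)=123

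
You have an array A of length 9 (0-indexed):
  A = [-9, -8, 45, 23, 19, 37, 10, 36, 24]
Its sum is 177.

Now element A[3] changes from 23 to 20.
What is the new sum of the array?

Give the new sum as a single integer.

Old value at index 3: 23
New value at index 3: 20
Delta = 20 - 23 = -3
New sum = old_sum + delta = 177 + (-3) = 174

Answer: 174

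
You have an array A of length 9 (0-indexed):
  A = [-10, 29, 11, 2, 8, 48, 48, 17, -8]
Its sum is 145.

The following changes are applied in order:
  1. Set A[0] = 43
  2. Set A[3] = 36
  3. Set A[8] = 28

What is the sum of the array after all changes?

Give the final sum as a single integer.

Answer: 268

Derivation:
Initial sum: 145
Change 1: A[0] -10 -> 43, delta = 53, sum = 198
Change 2: A[3] 2 -> 36, delta = 34, sum = 232
Change 3: A[8] -8 -> 28, delta = 36, sum = 268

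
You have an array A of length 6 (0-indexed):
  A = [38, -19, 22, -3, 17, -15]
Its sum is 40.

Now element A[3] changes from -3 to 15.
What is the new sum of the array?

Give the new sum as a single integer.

Old value at index 3: -3
New value at index 3: 15
Delta = 15 - -3 = 18
New sum = old_sum + delta = 40 + (18) = 58

Answer: 58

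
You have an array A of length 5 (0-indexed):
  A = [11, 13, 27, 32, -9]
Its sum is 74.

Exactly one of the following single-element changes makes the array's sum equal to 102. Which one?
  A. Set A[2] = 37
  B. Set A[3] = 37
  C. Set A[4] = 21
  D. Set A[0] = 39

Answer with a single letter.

Answer: D

Derivation:
Option A: A[2] 27->37, delta=10, new_sum=74+(10)=84
Option B: A[3] 32->37, delta=5, new_sum=74+(5)=79
Option C: A[4] -9->21, delta=30, new_sum=74+(30)=104
Option D: A[0] 11->39, delta=28, new_sum=74+(28)=102 <-- matches target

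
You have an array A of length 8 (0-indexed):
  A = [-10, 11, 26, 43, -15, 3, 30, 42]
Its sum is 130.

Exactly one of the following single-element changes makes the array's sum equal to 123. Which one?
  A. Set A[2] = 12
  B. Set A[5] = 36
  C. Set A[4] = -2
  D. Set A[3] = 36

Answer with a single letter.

Option A: A[2] 26->12, delta=-14, new_sum=130+(-14)=116
Option B: A[5] 3->36, delta=33, new_sum=130+(33)=163
Option C: A[4] -15->-2, delta=13, new_sum=130+(13)=143
Option D: A[3] 43->36, delta=-7, new_sum=130+(-7)=123 <-- matches target

Answer: D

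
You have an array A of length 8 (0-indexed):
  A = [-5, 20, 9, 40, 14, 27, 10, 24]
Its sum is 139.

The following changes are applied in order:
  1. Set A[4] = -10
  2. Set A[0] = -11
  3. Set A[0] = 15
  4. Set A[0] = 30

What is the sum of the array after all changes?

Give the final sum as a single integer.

Initial sum: 139
Change 1: A[4] 14 -> -10, delta = -24, sum = 115
Change 2: A[0] -5 -> -11, delta = -6, sum = 109
Change 3: A[0] -11 -> 15, delta = 26, sum = 135
Change 4: A[0] 15 -> 30, delta = 15, sum = 150

Answer: 150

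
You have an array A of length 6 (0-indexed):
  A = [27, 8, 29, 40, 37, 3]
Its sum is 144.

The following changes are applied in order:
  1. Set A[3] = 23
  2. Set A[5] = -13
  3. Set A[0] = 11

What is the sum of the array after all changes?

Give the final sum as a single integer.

Answer: 95

Derivation:
Initial sum: 144
Change 1: A[3] 40 -> 23, delta = -17, sum = 127
Change 2: A[5] 3 -> -13, delta = -16, sum = 111
Change 3: A[0] 27 -> 11, delta = -16, sum = 95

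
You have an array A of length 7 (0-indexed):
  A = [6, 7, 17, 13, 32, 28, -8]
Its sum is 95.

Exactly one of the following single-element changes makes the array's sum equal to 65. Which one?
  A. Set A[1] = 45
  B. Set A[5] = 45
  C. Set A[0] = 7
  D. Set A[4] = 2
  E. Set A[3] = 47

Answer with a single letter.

Option A: A[1] 7->45, delta=38, new_sum=95+(38)=133
Option B: A[5] 28->45, delta=17, new_sum=95+(17)=112
Option C: A[0] 6->7, delta=1, new_sum=95+(1)=96
Option D: A[4] 32->2, delta=-30, new_sum=95+(-30)=65 <-- matches target
Option E: A[3] 13->47, delta=34, new_sum=95+(34)=129

Answer: D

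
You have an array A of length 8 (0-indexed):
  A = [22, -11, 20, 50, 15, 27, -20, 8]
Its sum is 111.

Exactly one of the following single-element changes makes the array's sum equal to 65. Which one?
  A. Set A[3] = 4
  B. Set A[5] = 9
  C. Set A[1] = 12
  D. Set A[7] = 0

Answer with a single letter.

Option A: A[3] 50->4, delta=-46, new_sum=111+(-46)=65 <-- matches target
Option B: A[5] 27->9, delta=-18, new_sum=111+(-18)=93
Option C: A[1] -11->12, delta=23, new_sum=111+(23)=134
Option D: A[7] 8->0, delta=-8, new_sum=111+(-8)=103

Answer: A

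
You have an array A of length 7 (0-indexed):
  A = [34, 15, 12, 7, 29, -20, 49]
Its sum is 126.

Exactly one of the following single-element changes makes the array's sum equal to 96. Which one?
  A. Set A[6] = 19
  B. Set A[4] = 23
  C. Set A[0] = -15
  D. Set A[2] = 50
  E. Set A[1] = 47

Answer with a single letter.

Option A: A[6] 49->19, delta=-30, new_sum=126+(-30)=96 <-- matches target
Option B: A[4] 29->23, delta=-6, new_sum=126+(-6)=120
Option C: A[0] 34->-15, delta=-49, new_sum=126+(-49)=77
Option D: A[2] 12->50, delta=38, new_sum=126+(38)=164
Option E: A[1] 15->47, delta=32, new_sum=126+(32)=158

Answer: A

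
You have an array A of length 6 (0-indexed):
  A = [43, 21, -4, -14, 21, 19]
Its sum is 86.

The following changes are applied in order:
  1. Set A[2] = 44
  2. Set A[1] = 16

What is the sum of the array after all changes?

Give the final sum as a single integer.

Initial sum: 86
Change 1: A[2] -4 -> 44, delta = 48, sum = 134
Change 2: A[1] 21 -> 16, delta = -5, sum = 129

Answer: 129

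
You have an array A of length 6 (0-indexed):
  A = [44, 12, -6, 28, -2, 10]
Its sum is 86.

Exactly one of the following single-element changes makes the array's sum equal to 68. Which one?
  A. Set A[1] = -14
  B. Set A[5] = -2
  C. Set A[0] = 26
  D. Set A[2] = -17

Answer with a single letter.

Option A: A[1] 12->-14, delta=-26, new_sum=86+(-26)=60
Option B: A[5] 10->-2, delta=-12, new_sum=86+(-12)=74
Option C: A[0] 44->26, delta=-18, new_sum=86+(-18)=68 <-- matches target
Option D: A[2] -6->-17, delta=-11, new_sum=86+(-11)=75

Answer: C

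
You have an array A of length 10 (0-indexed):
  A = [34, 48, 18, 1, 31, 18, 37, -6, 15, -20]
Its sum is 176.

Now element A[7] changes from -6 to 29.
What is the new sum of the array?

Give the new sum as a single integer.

Answer: 211

Derivation:
Old value at index 7: -6
New value at index 7: 29
Delta = 29 - -6 = 35
New sum = old_sum + delta = 176 + (35) = 211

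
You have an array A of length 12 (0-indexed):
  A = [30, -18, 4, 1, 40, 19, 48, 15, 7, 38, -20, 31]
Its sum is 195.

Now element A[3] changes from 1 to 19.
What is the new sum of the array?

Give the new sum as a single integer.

Old value at index 3: 1
New value at index 3: 19
Delta = 19 - 1 = 18
New sum = old_sum + delta = 195 + (18) = 213

Answer: 213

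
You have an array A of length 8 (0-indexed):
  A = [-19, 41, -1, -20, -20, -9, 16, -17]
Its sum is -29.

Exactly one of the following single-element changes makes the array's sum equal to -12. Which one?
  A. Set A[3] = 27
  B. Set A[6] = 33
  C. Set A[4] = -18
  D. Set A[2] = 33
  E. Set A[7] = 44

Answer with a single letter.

Option A: A[3] -20->27, delta=47, new_sum=-29+(47)=18
Option B: A[6] 16->33, delta=17, new_sum=-29+(17)=-12 <-- matches target
Option C: A[4] -20->-18, delta=2, new_sum=-29+(2)=-27
Option D: A[2] -1->33, delta=34, new_sum=-29+(34)=5
Option E: A[7] -17->44, delta=61, new_sum=-29+(61)=32

Answer: B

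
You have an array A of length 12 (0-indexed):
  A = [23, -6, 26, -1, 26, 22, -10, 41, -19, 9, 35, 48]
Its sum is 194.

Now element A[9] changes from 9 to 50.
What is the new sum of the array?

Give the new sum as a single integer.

Answer: 235

Derivation:
Old value at index 9: 9
New value at index 9: 50
Delta = 50 - 9 = 41
New sum = old_sum + delta = 194 + (41) = 235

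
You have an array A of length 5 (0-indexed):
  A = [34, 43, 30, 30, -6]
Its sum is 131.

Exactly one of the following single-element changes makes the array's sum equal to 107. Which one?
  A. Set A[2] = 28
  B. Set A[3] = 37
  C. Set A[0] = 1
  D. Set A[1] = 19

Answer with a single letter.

Option A: A[2] 30->28, delta=-2, new_sum=131+(-2)=129
Option B: A[3] 30->37, delta=7, new_sum=131+(7)=138
Option C: A[0] 34->1, delta=-33, new_sum=131+(-33)=98
Option D: A[1] 43->19, delta=-24, new_sum=131+(-24)=107 <-- matches target

Answer: D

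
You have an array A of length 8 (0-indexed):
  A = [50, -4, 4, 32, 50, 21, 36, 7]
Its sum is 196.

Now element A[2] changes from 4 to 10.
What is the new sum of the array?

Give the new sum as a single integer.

Old value at index 2: 4
New value at index 2: 10
Delta = 10 - 4 = 6
New sum = old_sum + delta = 196 + (6) = 202

Answer: 202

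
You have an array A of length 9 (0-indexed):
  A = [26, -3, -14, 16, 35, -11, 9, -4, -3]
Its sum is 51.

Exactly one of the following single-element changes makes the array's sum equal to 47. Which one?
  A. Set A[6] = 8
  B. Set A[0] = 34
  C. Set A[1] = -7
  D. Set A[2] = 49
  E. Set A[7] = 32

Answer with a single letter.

Option A: A[6] 9->8, delta=-1, new_sum=51+(-1)=50
Option B: A[0] 26->34, delta=8, new_sum=51+(8)=59
Option C: A[1] -3->-7, delta=-4, new_sum=51+(-4)=47 <-- matches target
Option D: A[2] -14->49, delta=63, new_sum=51+(63)=114
Option E: A[7] -4->32, delta=36, new_sum=51+(36)=87

Answer: C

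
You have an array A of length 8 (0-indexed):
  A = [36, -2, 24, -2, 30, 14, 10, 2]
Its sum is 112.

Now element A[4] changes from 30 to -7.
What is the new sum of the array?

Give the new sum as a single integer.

Old value at index 4: 30
New value at index 4: -7
Delta = -7 - 30 = -37
New sum = old_sum + delta = 112 + (-37) = 75

Answer: 75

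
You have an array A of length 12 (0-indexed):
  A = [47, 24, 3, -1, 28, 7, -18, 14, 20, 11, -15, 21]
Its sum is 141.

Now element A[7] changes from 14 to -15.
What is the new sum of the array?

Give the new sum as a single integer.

Old value at index 7: 14
New value at index 7: -15
Delta = -15 - 14 = -29
New sum = old_sum + delta = 141 + (-29) = 112

Answer: 112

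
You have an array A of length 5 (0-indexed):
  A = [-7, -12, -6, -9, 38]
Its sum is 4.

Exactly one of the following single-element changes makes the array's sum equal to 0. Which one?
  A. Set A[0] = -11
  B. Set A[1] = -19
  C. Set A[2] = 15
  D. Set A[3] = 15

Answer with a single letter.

Answer: A

Derivation:
Option A: A[0] -7->-11, delta=-4, new_sum=4+(-4)=0 <-- matches target
Option B: A[1] -12->-19, delta=-7, new_sum=4+(-7)=-3
Option C: A[2] -6->15, delta=21, new_sum=4+(21)=25
Option D: A[3] -9->15, delta=24, new_sum=4+(24)=28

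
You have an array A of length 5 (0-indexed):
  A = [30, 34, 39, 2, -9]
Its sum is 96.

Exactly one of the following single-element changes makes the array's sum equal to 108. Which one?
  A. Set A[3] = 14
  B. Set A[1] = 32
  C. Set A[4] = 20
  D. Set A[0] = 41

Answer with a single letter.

Option A: A[3] 2->14, delta=12, new_sum=96+(12)=108 <-- matches target
Option B: A[1] 34->32, delta=-2, new_sum=96+(-2)=94
Option C: A[4] -9->20, delta=29, new_sum=96+(29)=125
Option D: A[0] 30->41, delta=11, new_sum=96+(11)=107

Answer: A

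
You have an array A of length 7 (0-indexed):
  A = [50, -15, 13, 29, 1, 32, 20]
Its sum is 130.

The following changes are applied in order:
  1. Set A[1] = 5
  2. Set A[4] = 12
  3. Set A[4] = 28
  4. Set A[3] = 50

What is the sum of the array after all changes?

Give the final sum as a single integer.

Initial sum: 130
Change 1: A[1] -15 -> 5, delta = 20, sum = 150
Change 2: A[4] 1 -> 12, delta = 11, sum = 161
Change 3: A[4] 12 -> 28, delta = 16, sum = 177
Change 4: A[3] 29 -> 50, delta = 21, sum = 198

Answer: 198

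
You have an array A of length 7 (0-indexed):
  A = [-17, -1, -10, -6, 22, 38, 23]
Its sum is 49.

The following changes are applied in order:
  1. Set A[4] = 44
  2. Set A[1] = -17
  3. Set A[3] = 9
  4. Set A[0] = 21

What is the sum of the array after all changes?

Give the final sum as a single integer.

Initial sum: 49
Change 1: A[4] 22 -> 44, delta = 22, sum = 71
Change 2: A[1] -1 -> -17, delta = -16, sum = 55
Change 3: A[3] -6 -> 9, delta = 15, sum = 70
Change 4: A[0] -17 -> 21, delta = 38, sum = 108

Answer: 108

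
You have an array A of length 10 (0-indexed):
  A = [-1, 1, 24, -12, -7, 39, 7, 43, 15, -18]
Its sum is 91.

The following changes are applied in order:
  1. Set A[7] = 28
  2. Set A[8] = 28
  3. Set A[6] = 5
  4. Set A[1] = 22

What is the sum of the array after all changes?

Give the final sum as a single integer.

Initial sum: 91
Change 1: A[7] 43 -> 28, delta = -15, sum = 76
Change 2: A[8] 15 -> 28, delta = 13, sum = 89
Change 3: A[6] 7 -> 5, delta = -2, sum = 87
Change 4: A[1] 1 -> 22, delta = 21, sum = 108

Answer: 108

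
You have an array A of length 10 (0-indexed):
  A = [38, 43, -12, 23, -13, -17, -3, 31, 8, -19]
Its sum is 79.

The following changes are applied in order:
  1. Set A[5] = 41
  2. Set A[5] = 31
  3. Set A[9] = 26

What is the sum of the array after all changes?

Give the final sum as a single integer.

Initial sum: 79
Change 1: A[5] -17 -> 41, delta = 58, sum = 137
Change 2: A[5] 41 -> 31, delta = -10, sum = 127
Change 3: A[9] -19 -> 26, delta = 45, sum = 172

Answer: 172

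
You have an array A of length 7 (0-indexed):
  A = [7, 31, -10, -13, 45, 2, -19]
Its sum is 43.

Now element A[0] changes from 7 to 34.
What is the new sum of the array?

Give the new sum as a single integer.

Old value at index 0: 7
New value at index 0: 34
Delta = 34 - 7 = 27
New sum = old_sum + delta = 43 + (27) = 70

Answer: 70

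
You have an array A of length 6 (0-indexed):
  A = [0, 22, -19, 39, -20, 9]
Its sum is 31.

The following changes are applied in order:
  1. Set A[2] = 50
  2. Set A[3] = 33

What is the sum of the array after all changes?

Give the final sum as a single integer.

Initial sum: 31
Change 1: A[2] -19 -> 50, delta = 69, sum = 100
Change 2: A[3] 39 -> 33, delta = -6, sum = 94

Answer: 94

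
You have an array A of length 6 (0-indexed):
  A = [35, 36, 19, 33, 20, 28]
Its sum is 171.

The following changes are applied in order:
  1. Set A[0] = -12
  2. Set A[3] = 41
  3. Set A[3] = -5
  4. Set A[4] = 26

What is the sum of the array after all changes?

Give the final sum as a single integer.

Initial sum: 171
Change 1: A[0] 35 -> -12, delta = -47, sum = 124
Change 2: A[3] 33 -> 41, delta = 8, sum = 132
Change 3: A[3] 41 -> -5, delta = -46, sum = 86
Change 4: A[4] 20 -> 26, delta = 6, sum = 92

Answer: 92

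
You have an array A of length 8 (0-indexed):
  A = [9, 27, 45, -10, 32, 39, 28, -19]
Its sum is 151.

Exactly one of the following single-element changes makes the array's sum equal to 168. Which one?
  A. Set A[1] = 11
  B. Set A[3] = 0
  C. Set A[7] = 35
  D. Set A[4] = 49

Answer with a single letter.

Answer: D

Derivation:
Option A: A[1] 27->11, delta=-16, new_sum=151+(-16)=135
Option B: A[3] -10->0, delta=10, new_sum=151+(10)=161
Option C: A[7] -19->35, delta=54, new_sum=151+(54)=205
Option D: A[4] 32->49, delta=17, new_sum=151+(17)=168 <-- matches target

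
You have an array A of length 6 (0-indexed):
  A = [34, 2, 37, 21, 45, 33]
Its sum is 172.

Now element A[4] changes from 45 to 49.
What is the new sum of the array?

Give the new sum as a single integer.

Old value at index 4: 45
New value at index 4: 49
Delta = 49 - 45 = 4
New sum = old_sum + delta = 172 + (4) = 176

Answer: 176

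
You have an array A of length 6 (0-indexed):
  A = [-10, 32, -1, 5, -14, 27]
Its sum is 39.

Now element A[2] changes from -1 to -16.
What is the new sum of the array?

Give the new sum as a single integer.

Answer: 24

Derivation:
Old value at index 2: -1
New value at index 2: -16
Delta = -16 - -1 = -15
New sum = old_sum + delta = 39 + (-15) = 24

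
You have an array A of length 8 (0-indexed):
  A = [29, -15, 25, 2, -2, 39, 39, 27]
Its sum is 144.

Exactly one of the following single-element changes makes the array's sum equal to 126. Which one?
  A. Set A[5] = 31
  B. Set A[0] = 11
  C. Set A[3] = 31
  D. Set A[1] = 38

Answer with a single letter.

Option A: A[5] 39->31, delta=-8, new_sum=144+(-8)=136
Option B: A[0] 29->11, delta=-18, new_sum=144+(-18)=126 <-- matches target
Option C: A[3] 2->31, delta=29, new_sum=144+(29)=173
Option D: A[1] -15->38, delta=53, new_sum=144+(53)=197

Answer: B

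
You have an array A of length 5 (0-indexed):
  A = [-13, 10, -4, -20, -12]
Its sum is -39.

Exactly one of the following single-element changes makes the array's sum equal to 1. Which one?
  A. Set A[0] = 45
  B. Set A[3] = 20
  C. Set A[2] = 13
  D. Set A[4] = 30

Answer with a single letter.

Option A: A[0] -13->45, delta=58, new_sum=-39+(58)=19
Option B: A[3] -20->20, delta=40, new_sum=-39+(40)=1 <-- matches target
Option C: A[2] -4->13, delta=17, new_sum=-39+(17)=-22
Option D: A[4] -12->30, delta=42, new_sum=-39+(42)=3

Answer: B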